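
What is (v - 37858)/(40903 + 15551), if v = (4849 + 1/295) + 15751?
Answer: -5091109/16653930 ≈ -0.30570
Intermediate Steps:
v = 6077001/295 (v = (4849 + 1/295) + 15751 = 1430456/295 + 15751 = 6077001/295 ≈ 20600.)
(v - 37858)/(40903 + 15551) = (6077001/295 - 37858)/(40903 + 15551) = -5091109/295/56454 = -5091109/295*1/56454 = -5091109/16653930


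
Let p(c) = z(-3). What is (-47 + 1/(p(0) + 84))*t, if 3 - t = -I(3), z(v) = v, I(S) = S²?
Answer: -15224/27 ≈ -563.85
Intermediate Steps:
p(c) = -3
t = 12 (t = 3 - (-1)*3² = 3 - (-1)*9 = 3 - 1*(-9) = 3 + 9 = 12)
(-47 + 1/(p(0) + 84))*t = (-47 + 1/(-3 + 84))*12 = (-47 + 1/81)*12 = -3806/81*12 = -15224/27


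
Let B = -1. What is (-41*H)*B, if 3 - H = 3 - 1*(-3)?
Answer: -123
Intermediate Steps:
H = -3 (H = 3 - (3 - 1*(-3)) = 3 - (3 + 3) = 3 - 1*6 = 3 - 6 = -3)
(-41*H)*B = -41*(-3)*(-1) = 123*(-1) = -123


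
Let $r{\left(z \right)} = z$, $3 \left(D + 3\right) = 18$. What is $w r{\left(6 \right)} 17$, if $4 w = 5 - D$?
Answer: $51$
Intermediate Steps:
$D = 3$ ($D = -3 + \frac{1}{3} \cdot 18 = -3 + 6 = 3$)
$w = \frac{1}{2}$ ($w = \frac{5 - 3}{4} = \frac{1}{4} \cdot 2 = \frac{1}{2} \approx 0.5$)
$w r{\left(6 \right)} 17 = \frac{1}{2} \cdot 6 \cdot 17 = 3 \cdot 17 = 51$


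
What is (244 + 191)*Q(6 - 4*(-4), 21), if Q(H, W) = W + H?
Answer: 18705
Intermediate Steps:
Q(H, W) = H + W
(244 + 191)*Q(6 - 4*(-4), 21) = (244 + 191)*((6 - 4*(-4)) + 21) = 435*((6 + 16) + 21) = 435*(22 + 21) = 435*43 = 18705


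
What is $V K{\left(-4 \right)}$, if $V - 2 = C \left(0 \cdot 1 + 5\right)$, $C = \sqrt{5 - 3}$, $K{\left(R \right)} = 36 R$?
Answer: $-288 - 720 \sqrt{2} \approx -1306.2$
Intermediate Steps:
$C = \sqrt{2} \approx 1.4142$
$V = 2 + 5 \sqrt{2}$ ($V = 2 + \sqrt{2} \left(0 \cdot 1 + 5\right) = 2 + \sqrt{2} \left(0 + 5\right) = 2 + \sqrt{2} \cdot 5 = 2 + 5 \sqrt{2} \approx 9.0711$)
$V K{\left(-4 \right)} = \left(2 + 5 \sqrt{2}\right) 36 \left(-4\right) = \left(2 + 5 \sqrt{2}\right) \left(-144\right) = -288 - 720 \sqrt{2}$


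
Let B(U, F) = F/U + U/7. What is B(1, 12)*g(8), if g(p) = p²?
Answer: 5440/7 ≈ 777.14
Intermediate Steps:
B(U, F) = U/7 + F/U (B(U, F) = F/U + U*(⅐) = F/U + U/7 = U/7 + F/U)
B(1, 12)*g(8) = ((⅐)*1 + 12/1)*8² = (⅐ + 12*1)*64 = (⅐ + 12)*64 = (85/7)*64 = 5440/7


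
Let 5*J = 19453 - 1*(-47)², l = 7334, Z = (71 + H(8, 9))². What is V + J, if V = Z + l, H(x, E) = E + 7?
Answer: 91759/5 ≈ 18352.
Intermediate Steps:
H(x, E) = 7 + E
Z = 7569 (Z = (71 + (7 + 9))² = (71 + 16)² = 87² = 7569)
J = 17244/5 (J = (19453 - 1*(-47)²)/5 = (19453 - 1*2209)/5 = (19453 - 2209)/5 = (⅕)*17244 = 17244/5 ≈ 3448.8)
V = 14903 (V = 7569 + 7334 = 14903)
V + J = 14903 + 17244/5 = 91759/5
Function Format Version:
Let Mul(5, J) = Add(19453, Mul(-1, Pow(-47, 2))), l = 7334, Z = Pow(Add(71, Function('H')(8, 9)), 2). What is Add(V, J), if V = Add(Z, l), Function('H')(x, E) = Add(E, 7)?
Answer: Rational(91759, 5) ≈ 18352.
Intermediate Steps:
Function('H')(x, E) = Add(7, E)
Z = 7569 (Z = Pow(Add(71, Add(7, 9)), 2) = Pow(Add(71, 16), 2) = Pow(87, 2) = 7569)
J = Rational(17244, 5) (J = Mul(Rational(1, 5), Add(19453, Mul(-1, Pow(-47, 2)))) = Mul(Rational(1, 5), Add(19453, Mul(-1, 2209))) = Mul(Rational(1, 5), Add(19453, -2209)) = Mul(Rational(1, 5), 17244) = Rational(17244, 5) ≈ 3448.8)
V = 14903 (V = Add(7569, 7334) = 14903)
Add(V, J) = Add(14903, Rational(17244, 5)) = Rational(91759, 5)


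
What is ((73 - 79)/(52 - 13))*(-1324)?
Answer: 2648/13 ≈ 203.69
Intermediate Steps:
((73 - 79)/(52 - 13))*(-1324) = -6/39*(-1324) = -6*1/39*(-1324) = -2/13*(-1324) = 2648/13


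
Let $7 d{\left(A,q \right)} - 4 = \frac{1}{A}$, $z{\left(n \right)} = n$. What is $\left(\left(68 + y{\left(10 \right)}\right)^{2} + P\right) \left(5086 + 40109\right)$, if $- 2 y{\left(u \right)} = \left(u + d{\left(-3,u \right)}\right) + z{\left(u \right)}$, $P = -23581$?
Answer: $- \frac{538065441835}{588} \approx -9.1508 \cdot 10^{8}$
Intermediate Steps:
$d{\left(A,q \right)} = \frac{4}{7} + \frac{1}{7 A}$
$y{\left(u \right)} = - \frac{11}{42} - u$ ($y{\left(u \right)} = - \frac{\left(u + \frac{1 + 4 \left(-3\right)}{7 \left(-3\right)}\right) + u}{2} = - \frac{\left(u + \frac{1}{7} \left(- \frac{1}{3}\right) \left(1 - 12\right)\right) + u}{2} = - \frac{\left(u + \frac{1}{7} \left(- \frac{1}{3}\right) \left(-11\right)\right) + u}{2} = - \frac{\left(u + \frac{11}{21}\right) + u}{2} = - \frac{\left(\frac{11}{21} + u\right) + u}{2} = - \frac{\frac{11}{21} + 2 u}{2} = - \frac{11}{42} - u$)
$\left(\left(68 + y{\left(10 \right)}\right)^{2} + P\right) \left(5086 + 40109\right) = \left(\left(68 - \frac{431}{42}\right)^{2} - 23581\right) \left(5086 + 40109\right) = \left(\left(68 - \frac{431}{42}\right)^{2} - 23581\right) 45195 = \left(\left(\frac{2425}{42}\right)^{2} - 23581\right) 45195 = \left(\frac{5880625}{1764} - 23581\right) 45195 = \left(- \frac{35716259}{1764}\right) 45195 = - \frac{538065441835}{588}$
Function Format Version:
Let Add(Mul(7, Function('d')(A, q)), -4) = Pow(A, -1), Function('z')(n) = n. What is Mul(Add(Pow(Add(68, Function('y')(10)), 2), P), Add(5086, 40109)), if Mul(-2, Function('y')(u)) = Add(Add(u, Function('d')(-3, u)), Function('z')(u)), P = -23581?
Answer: Rational(-538065441835, 588) ≈ -9.1508e+8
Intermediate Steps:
Function('d')(A, q) = Add(Rational(4, 7), Mul(Rational(1, 7), Pow(A, -1)))
Function('y')(u) = Add(Rational(-11, 42), Mul(-1, u)) (Function('y')(u) = Mul(Rational(-1, 2), Add(Add(u, Mul(Rational(1, 7), Pow(-3, -1), Add(1, Mul(4, -3)))), u)) = Mul(Rational(-1, 2), Add(Add(u, Mul(Rational(1, 7), Rational(-1, 3), Add(1, -12))), u)) = Mul(Rational(-1, 2), Add(Add(u, Mul(Rational(1, 7), Rational(-1, 3), -11)), u)) = Mul(Rational(-1, 2), Add(Add(u, Rational(11, 21)), u)) = Mul(Rational(-1, 2), Add(Add(Rational(11, 21), u), u)) = Mul(Rational(-1, 2), Add(Rational(11, 21), Mul(2, u))) = Add(Rational(-11, 42), Mul(-1, u)))
Mul(Add(Pow(Add(68, Function('y')(10)), 2), P), Add(5086, 40109)) = Mul(Add(Pow(Add(68, Add(Rational(-11, 42), Mul(-1, 10))), 2), -23581), Add(5086, 40109)) = Mul(Add(Pow(Add(68, Add(Rational(-11, 42), -10)), 2), -23581), 45195) = Mul(Add(Pow(Add(68, Rational(-431, 42)), 2), -23581), 45195) = Mul(Add(Pow(Rational(2425, 42), 2), -23581), 45195) = Mul(Add(Rational(5880625, 1764), -23581), 45195) = Mul(Rational(-35716259, 1764), 45195) = Rational(-538065441835, 588)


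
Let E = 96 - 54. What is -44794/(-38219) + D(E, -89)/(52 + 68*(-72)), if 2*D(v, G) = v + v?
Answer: 15384067/13223774 ≈ 1.1634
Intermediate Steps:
E = 42
D(v, G) = v (D(v, G) = (v + v)/2 = (2*v)/2 = v)
-44794/(-38219) + D(E, -89)/(52 + 68*(-72)) = -44794/(-38219) + 42/(52 + 68*(-72)) = -44794*(-1/38219) + 42/(52 - 4896) = 44794/38219 + 42/(-4844) = 44794/38219 + 42*(-1/4844) = 44794/38219 - 3/346 = 15384067/13223774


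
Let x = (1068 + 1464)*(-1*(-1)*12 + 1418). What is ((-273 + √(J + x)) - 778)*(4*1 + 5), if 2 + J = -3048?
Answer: -9459 + 9*√3617710 ≈ 7659.3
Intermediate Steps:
J = -3050 (J = -2 - 3048 = -3050)
x = 3620760 (x = 2532*(1*12 + 1418) = 2532*(12 + 1418) = 2532*1430 = 3620760)
((-273 + √(J + x)) - 778)*(4*1 + 5) = ((-273 + √(-3050 + 3620760)) - 778)*(4*1 + 5) = ((-273 + √3617710) - 778)*(4 + 5) = (-1051 + √3617710)*9 = -9459 + 9*√3617710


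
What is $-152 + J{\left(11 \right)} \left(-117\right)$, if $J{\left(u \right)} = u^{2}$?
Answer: $-14309$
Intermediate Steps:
$-152 + J{\left(11 \right)} \left(-117\right) = -152 + 11^{2} \left(-117\right) = -152 + 121 \left(-117\right) = -152 - 14157 = -14309$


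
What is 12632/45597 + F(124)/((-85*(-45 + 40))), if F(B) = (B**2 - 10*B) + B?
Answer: 131116364/3875745 ≈ 33.830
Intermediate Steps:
F(B) = B**2 - 9*B
12632/45597 + F(124)/((-85*(-45 + 40))) = 12632/45597 + (124*(-9 + 124))/((-85*(-45 + 40))) = 12632*(1/45597) + (124*115)/((-85*(-5))) = 12632/45597 + 14260/425 = 12632/45597 + 14260*(1/425) = 12632/45597 + 2852/85 = 131116364/3875745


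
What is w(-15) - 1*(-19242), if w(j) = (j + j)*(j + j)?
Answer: 20142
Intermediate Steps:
w(j) = 4*j² (w(j) = (2*j)*(2*j) = 4*j²)
w(-15) - 1*(-19242) = 4*(-15)² - 1*(-19242) = 4*225 + 19242 = 900 + 19242 = 20142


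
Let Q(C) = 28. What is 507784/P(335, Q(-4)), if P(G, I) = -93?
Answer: -507784/93 ≈ -5460.0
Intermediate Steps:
507784/P(335, Q(-4)) = 507784/(-93) = 507784*(-1/93) = -507784/93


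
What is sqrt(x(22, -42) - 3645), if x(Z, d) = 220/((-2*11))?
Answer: I*sqrt(3655) ≈ 60.457*I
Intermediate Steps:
x(Z, d) = -10 (x(Z, d) = 220/(-22) = 220*(-1/22) = -10)
sqrt(x(22, -42) - 3645) = sqrt(-10 - 3645) = sqrt(-3655) = I*sqrt(3655)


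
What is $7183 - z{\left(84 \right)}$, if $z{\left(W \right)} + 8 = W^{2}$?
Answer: $135$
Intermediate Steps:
$z{\left(W \right)} = -8 + W^{2}$
$7183 - z{\left(84 \right)} = 7183 - \left(-8 + 84^{2}\right) = 7183 - \left(-8 + 7056\right) = 7183 - 7048 = 135$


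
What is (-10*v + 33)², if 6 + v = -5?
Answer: 20449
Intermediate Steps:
v = -11 (v = -6 - 5 = -11)
(-10*v + 33)² = (-10*(-11) + 33)² = (110 + 33)² = 143² = 20449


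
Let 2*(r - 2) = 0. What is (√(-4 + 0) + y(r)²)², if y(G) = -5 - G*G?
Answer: 6557 + 324*I ≈ 6557.0 + 324.0*I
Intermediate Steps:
r = 2 (r = 2 + (½)*0 = 2 + 0 = 2)
y(G) = -5 - G²
(√(-4 + 0) + y(r)²)² = (√(-4 + 0) + (-5 - 1*2²)²)² = (√(-4) + (-5 - 1*4)²)² = (2*I + (-5 - 4)²)² = (2*I + (-9)²)² = (2*I + 81)² = (81 + 2*I)²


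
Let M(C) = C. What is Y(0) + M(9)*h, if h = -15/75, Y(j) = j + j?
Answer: -9/5 ≈ -1.8000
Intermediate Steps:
Y(j) = 2*j
h = -1/5 (h = -15*1/75 = -1/5 ≈ -0.20000)
Y(0) + M(9)*h = 2*0 + 9*(-1/5) = 0 - 9/5 = -9/5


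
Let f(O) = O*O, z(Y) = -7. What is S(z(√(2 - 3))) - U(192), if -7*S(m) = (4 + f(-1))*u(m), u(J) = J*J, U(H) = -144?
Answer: 109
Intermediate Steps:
u(J) = J²
f(O) = O²
S(m) = -5*m²/7 (S(m) = -(4 + (-1)²)*m²/7 = -(4 + 1)*m²/7 = -5*m²/7)
S(z(√(2 - 3))) - U(192) = -5/7*(-7)² - 1*(-144) = -5/7*49 + 144 = -35 + 144 = 109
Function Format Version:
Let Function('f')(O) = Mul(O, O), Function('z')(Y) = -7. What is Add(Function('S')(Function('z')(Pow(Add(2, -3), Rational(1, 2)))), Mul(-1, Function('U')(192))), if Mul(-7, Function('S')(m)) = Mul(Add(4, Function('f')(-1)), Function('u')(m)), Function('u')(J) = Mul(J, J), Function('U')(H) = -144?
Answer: 109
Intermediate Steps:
Function('u')(J) = Pow(J, 2)
Function('f')(O) = Pow(O, 2)
Function('S')(m) = Mul(Rational(-5, 7), Pow(m, 2)) (Function('S')(m) = Mul(Rational(-1, 7), Mul(Add(4, Pow(-1, 2)), Pow(m, 2))) = Mul(Rational(-1, 7), Mul(Add(4, 1), Pow(m, 2))) = Mul(Rational(-1, 7), Mul(5, Pow(m, 2))) = Mul(Rational(-5, 7), Pow(m, 2)))
Add(Function('S')(Function('z')(Pow(Add(2, -3), Rational(1, 2)))), Mul(-1, Function('U')(192))) = Add(Mul(Rational(-5, 7), Pow(-7, 2)), Mul(-1, -144)) = Add(Mul(Rational(-5, 7), 49), 144) = Add(-35, 144) = 109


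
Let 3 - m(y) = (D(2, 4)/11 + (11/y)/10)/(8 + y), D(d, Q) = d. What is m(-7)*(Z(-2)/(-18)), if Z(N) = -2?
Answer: 2291/6930 ≈ 0.33059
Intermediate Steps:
m(y) = 3 - (2/11 + 11/(10*y))/(8 + y) (m(y) = 3 - (2/11 + (11/y)/10)/(8 + y) = 3 - (2*(1/11) + (11/y)*(⅒))/(8 + y) = 3 - (2/11 + 11/(10*y))/(8 + y))
m(-7)*(Z(-2)/(-18)) = ((1/110)*(-121 + 330*(-7)² + 2620*(-7))/(-7*(8 - 7)))*(-2/(-18)) = ((1/110)*(-⅐)*(-121 + 330*49 - 18340)/1)*(-2*(-1/18)) = ((1/110)*(-⅐)*1*(-121 + 16170 - 18340))*(⅑) = ((1/110)*(-⅐)*1*(-2291))*(⅑) = (2291/770)*(⅑) = 2291/6930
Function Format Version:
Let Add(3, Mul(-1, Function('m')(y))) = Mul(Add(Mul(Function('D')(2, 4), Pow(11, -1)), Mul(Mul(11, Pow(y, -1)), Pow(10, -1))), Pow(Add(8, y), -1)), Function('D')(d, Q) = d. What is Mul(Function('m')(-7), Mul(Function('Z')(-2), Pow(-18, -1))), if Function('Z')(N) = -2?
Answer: Rational(2291, 6930) ≈ 0.33059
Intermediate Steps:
Function('m')(y) = Add(3, Mul(-1, Pow(Add(8, y), -1), Add(Rational(2, 11), Mul(Rational(11, 10), Pow(y, -1))))) (Function('m')(y) = Add(3, Mul(-1, Mul(Add(Mul(2, Pow(11, -1)), Mul(Mul(11, Pow(y, -1)), Pow(10, -1))), Pow(Add(8, y), -1)))) = Add(3, Mul(-1, Mul(Add(Mul(2, Rational(1, 11)), Mul(Mul(11, Pow(y, -1)), Rational(1, 10))), Pow(Add(8, y), -1)))) = Add(3, Mul(-1, Mul(Add(Rational(2, 11), Mul(Rational(11, 10), Pow(y, -1))), Pow(Add(8, y), -1)))) = Add(3, Mul(-1, Mul(Pow(Add(8, y), -1), Add(Rational(2, 11), Mul(Rational(11, 10), Pow(y, -1)))))) = Add(3, Mul(-1, Pow(Add(8, y), -1), Add(Rational(2, 11), Mul(Rational(11, 10), Pow(y, -1))))))
Mul(Function('m')(-7), Mul(Function('Z')(-2), Pow(-18, -1))) = Mul(Mul(Rational(1, 110), Pow(-7, -1), Pow(Add(8, -7), -1), Add(-121, Mul(330, Pow(-7, 2)), Mul(2620, -7))), Mul(-2, Pow(-18, -1))) = Mul(Mul(Rational(1, 110), Rational(-1, 7), Pow(1, -1), Add(-121, Mul(330, 49), -18340)), Mul(-2, Rational(-1, 18))) = Mul(Mul(Rational(1, 110), Rational(-1, 7), 1, Add(-121, 16170, -18340)), Rational(1, 9)) = Mul(Mul(Rational(1, 110), Rational(-1, 7), 1, -2291), Rational(1, 9)) = Mul(Rational(2291, 770), Rational(1, 9)) = Rational(2291, 6930)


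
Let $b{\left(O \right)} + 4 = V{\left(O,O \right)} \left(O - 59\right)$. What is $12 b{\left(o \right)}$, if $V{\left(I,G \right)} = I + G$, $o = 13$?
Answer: $-14400$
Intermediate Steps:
$V{\left(I,G \right)} = G + I$
$b{\left(O \right)} = -4 + 2 O \left(-59 + O\right)$ ($b{\left(O \right)} = -4 + \left(O + O\right) \left(O - 59\right) = -4 + 2 O \left(-59 + O\right)$)
$12 b{\left(o \right)} = 12 \left(-4 - 1534 + 2 \cdot 13^{2}\right) = 12 \left(-4 - 1534 + 2 \cdot 169\right) = 12 \left(-4 - 1534 + 338\right) = 12 \left(-1200\right) = -14400$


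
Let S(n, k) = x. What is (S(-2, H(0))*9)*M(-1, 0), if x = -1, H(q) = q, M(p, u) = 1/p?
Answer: 9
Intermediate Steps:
S(n, k) = -1
(S(-2, H(0))*9)*M(-1, 0) = -1*9/(-1) = -9*(-1) = 9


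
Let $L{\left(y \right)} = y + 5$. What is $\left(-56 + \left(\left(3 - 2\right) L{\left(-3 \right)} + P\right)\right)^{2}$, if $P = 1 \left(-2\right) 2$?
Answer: $3364$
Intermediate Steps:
$P = -4$ ($P = \left(-2\right) 2 = -4$)
$L{\left(y \right)} = 5 + y$
$\left(-56 + \left(\left(3 - 2\right) L{\left(-3 \right)} + P\right)\right)^{2} = \left(-56 - \left(4 - \left(3 - 2\right) \left(5 - 3\right)\right)\right)^{2} = \left(-56 - \left(4 - \left(3 - 2\right) 2\right)\right)^{2} = \left(-56 + \left(1 \cdot 2 - 4\right)\right)^{2} = \left(-56 + \left(2 - 4\right)\right)^{2} = \left(-56 - 2\right)^{2} = \left(-58\right)^{2} = 3364$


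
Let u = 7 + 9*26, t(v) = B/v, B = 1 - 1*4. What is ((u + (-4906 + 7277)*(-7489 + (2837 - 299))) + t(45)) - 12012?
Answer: -176258881/15 ≈ -1.1751e+7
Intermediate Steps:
B = -3 (B = 1 - 4 = -3)
t(v) = -3/v
u = 241 (u = 7 + 234 = 241)
((u + (-4906 + 7277)*(-7489 + (2837 - 299))) + t(45)) - 12012 = ((241 + (-4906 + 7277)*(-7489 + (2837 - 299))) - 3/45) - 12012 = ((241 + 2371*(-7489 + 2538)) - 3*1/45) - 12012 = ((241 + 2371*(-4951)) - 1/15) - 12012 = ((241 - 11738821) - 1/15) - 12012 = (-11738580 - 1/15) - 12012 = -176078701/15 - 12012 = -176258881/15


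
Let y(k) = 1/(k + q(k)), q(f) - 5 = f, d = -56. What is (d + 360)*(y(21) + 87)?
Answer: 1243360/47 ≈ 26454.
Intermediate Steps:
q(f) = 5 + f
y(k) = 1/(5 + 2*k) (y(k) = 1/(k + (5 + k)) = 1/(5 + 2*k))
(d + 360)*(y(21) + 87) = (-56 + 360)*(1/(5 + 2*21) + 87) = 304*(1/(5 + 42) + 87) = 304*(1/47 + 87) = 304*(4090/47) = 1243360/47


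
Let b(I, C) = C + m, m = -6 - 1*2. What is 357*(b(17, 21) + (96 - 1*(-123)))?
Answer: 82824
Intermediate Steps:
m = -8 (m = -6 - 2 = -8)
b(I, C) = -8 + C (b(I, C) = C - 8 = -8 + C)
357*(b(17, 21) + (96 - 1*(-123))) = 357*((-8 + 21) + (96 - 1*(-123))) = 357*(13 + (96 + 123)) = 357*(13 + 219) = 357*232 = 82824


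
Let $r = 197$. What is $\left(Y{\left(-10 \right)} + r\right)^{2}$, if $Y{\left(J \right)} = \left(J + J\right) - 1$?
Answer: $30976$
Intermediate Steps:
$Y{\left(J \right)} = -1 + 2 J$ ($Y{\left(J \right)} = 2 J - 1 = -1 + 2 J$)
$\left(Y{\left(-10 \right)} + r\right)^{2} = \left(\left(-1 + 2 \left(-10\right)\right) + 197\right)^{2} = \left(\left(-1 - 20\right) + 197\right)^{2} = \left(-21 + 197\right)^{2} = 176^{2} = 30976$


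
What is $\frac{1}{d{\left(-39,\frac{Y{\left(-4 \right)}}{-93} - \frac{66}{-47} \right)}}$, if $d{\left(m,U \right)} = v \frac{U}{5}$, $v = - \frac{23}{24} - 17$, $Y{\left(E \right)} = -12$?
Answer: $- \frac{87420}{481427} \approx -0.18159$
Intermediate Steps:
$v = - \frac{431}{24}$ ($v = \left(-23\right) \frac{1}{24} - 17 = - \frac{23}{24} - 17 = - \frac{431}{24} \approx -17.958$)
$d{\left(m,U \right)} = - \frac{431 U}{120}$ ($d{\left(m,U \right)} = - \frac{431 \frac{U}{5}}{24} = - \frac{431 U}{120}$)
$\frac{1}{d{\left(-39,\frac{Y{\left(-4 \right)}}{-93} - \frac{66}{-47} \right)}} = \frac{1}{\left(- \frac{431}{120}\right) \left(- \frac{12}{-93} - \frac{66}{-47}\right)} = \frac{1}{\left(- \frac{431}{120}\right) \left(\left(-12\right) \left(- \frac{1}{93}\right) - - \frac{66}{47}\right)} = \frac{1}{\left(- \frac{431}{120}\right) \left(\frac{4}{31} + \frac{66}{47}\right)} = \frac{1}{\left(- \frac{431}{120}\right) \frac{2234}{1457}} = \frac{1}{- \frac{481427}{87420}} = - \frac{87420}{481427}$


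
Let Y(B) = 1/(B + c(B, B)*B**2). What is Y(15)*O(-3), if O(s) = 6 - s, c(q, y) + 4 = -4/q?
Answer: -1/105 ≈ -0.0095238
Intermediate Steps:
c(q, y) = -4 - 4/q
Y(B) = 1/(B + B**2*(-4 - 4/B)) (Y(B) = 1/(B + (-4 - 4/B)*B**2) = 1/(B + B**2*(-4 - 4/B)))
Y(15)*O(-3) = (-1/(15*(3 + 4*15)))*(6 - 1*(-3)) = (-1*1/15/(3 + 60))*(6 + 3) = -1*1/15/63*9 = -1*1/15*1/63*9 = -1/945*9 = -1/105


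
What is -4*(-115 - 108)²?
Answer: -198916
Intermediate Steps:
-4*(-115 - 108)² = -4*(-223)² = -4*49729 = -198916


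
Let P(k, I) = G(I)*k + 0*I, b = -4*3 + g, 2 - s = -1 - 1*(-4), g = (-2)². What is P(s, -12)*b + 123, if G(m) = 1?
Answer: 131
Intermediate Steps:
g = 4
s = -1 (s = 2 - (-1 - 1*(-4)) = 2 - (-1 + 4) = 2 - 1*3 = 2 - 3 = -1)
b = -8 (b = -4*3 + 4 = -12 + 4 = -8)
P(k, I) = k (P(k, I) = 1*k + 0*I = k + 0 = k)
P(s, -12)*b + 123 = -1*(-8) + 123 = 8 + 123 = 131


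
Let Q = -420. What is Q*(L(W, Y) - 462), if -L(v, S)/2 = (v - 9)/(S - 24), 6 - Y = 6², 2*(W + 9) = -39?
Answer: 583870/3 ≈ 1.9462e+5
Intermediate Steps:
W = -57/2 (W = -9 + (½)*(-39) = -9 - 39/2 = -57/2 ≈ -28.500)
Y = -30 (Y = 6 - 1*6² = 6 - 1*36 = 6 - 36 = -30)
L(v, S) = -2*(-9 + v)/(-24 + S) (L(v, S) = -2*(v - 9)/(S - 24) = -2*(-9 + v)/(-24 + S))
Q*(L(W, Y) - 462) = -420*(2*(9 - 1*(-57/2))/(-24 - 30) - 462) = -420*(2*(9 + 57/2)/(-54) - 462) = -420*(2*(-1/54)*(75/2) - 462) = -420*(-25/18 - 462) = -420*(-8341/18) = 583870/3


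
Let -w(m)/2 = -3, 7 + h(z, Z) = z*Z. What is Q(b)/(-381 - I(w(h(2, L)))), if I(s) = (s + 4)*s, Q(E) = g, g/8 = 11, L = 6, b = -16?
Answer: -88/441 ≈ -0.19955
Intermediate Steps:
g = 88 (g = 8*11 = 88)
h(z, Z) = -7 + Z*z (h(z, Z) = -7 + z*Z = -7 + Z*z)
Q(E) = 88
w(m) = 6 (w(m) = -2*(-3) = 6)
I(s) = s*(4 + s) (I(s) = (4 + s)*s = s*(4 + s))
Q(b)/(-381 - I(w(h(2, L)))) = 88/(-381 - 6*(4 + 6)) = 88/(-381 - 6*10) = 88/(-381 - 1*60) = 88/(-381 - 60) = 88/(-441) = 88*(-1/441) = -88/441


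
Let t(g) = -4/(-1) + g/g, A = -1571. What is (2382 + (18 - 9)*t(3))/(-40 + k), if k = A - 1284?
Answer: -809/965 ≈ -0.83834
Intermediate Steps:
t(g) = 5 (t(g) = -4*(-1) + 1 = 4 + 1 = 5)
k = -2855 (k = -1571 - 1284 = -2855)
(2382 + (18 - 9)*t(3))/(-40 + k) = (2382 + (18 - 9)*5)/(-40 - 2855) = (2382 + 9*5)/(-2895) = (2382 + 45)*(-1/2895) = 2427*(-1/2895) = -809/965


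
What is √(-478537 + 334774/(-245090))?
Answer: 2*I*√1796585802038085/122545 ≈ 691.76*I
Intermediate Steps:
√(-478537 + 334774/(-245090)) = √(-478537 + 334774*(-1/245090)) = √(-478537 - 167387/122545) = √(-58642484052/122545) = 2*I*√1796585802038085/122545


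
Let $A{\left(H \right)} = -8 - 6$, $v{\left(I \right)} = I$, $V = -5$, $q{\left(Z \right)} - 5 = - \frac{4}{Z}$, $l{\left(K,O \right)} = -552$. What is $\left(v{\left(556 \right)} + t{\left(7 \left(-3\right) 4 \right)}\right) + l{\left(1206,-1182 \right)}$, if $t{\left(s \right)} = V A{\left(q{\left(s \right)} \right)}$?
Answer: $74$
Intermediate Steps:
$q{\left(Z \right)} = 5 - \frac{4}{Z}$
$A{\left(H \right)} = -14$ ($A{\left(H \right)} = -8 - 6 = -14$)
$t{\left(s \right)} = 70$ ($t{\left(s \right)} = \left(-5\right) \left(-14\right) = 70$)
$\left(v{\left(556 \right)} + t{\left(7 \left(-3\right) 4 \right)}\right) + l{\left(1206,-1182 \right)} = \left(556 + 70\right) - 552 = 626 - 552 = 74$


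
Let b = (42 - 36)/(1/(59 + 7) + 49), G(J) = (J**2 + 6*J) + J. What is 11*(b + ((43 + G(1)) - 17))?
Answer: 1214246/3235 ≈ 375.35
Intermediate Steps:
G(J) = J**2 + 7*J
b = 396/3235 (b = 6/(1/66 + 49) = 6/(3235/66) = 6*(66/3235) = 396/3235 ≈ 0.12241)
11*(b + ((43 + G(1)) - 17)) = 11*(396/3235 + ((43 + 1*(7 + 1)) - 17)) = 11*(396/3235 + ((43 + 1*8) - 17)) = 11*(396/3235 + ((43 + 8) - 17)) = 11*(396/3235 + (51 - 17)) = 11*(396/3235 + 34) = 11*(110386/3235) = 1214246/3235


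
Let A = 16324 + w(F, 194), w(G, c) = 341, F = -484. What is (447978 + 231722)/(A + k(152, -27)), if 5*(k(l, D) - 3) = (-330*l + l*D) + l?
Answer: 849625/7307 ≈ 116.28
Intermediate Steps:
k(l, D) = 3 - 329*l/5 + D*l/5 (k(l, D) = 3 + ((-330*l + l*D) + l)/5 = 3 + ((-330*l + D*l) + l)/5 = 3 + (-329*l + D*l)/5 = 3 + (-329*l/5 + D*l/5) = 3 - 329*l/5 + D*l/5)
A = 16665 (A = 16324 + 341 = 16665)
(447978 + 231722)/(A + k(152, -27)) = (447978 + 231722)/(16665 + (3 - 329/5*152 + (⅕)*(-27)*152)) = 679700/(16665 + (3 - 50008/5 - 4104/5)) = 679700/(16665 - 54097/5) = 679700/(29228/5) = 679700*(5/29228) = 849625/7307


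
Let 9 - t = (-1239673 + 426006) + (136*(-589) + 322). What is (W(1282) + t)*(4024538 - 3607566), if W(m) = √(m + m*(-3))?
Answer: 372546969176 + 833944*I*√641 ≈ 3.7255e+11 + 2.1114e+7*I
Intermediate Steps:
W(m) = √2*√(-m) (W(m) = √(m - 3*m) = √(-2*m) = √2*√(-m))
t = 893458 (t = 9 - ((-1239673 + 426006) + (136*(-589) + 322)) = 9 - (-813667 + (-80104 + 322)) = 9 - (-813667 - 79782) = 9 - 1*(-893449) = 9 + 893449 = 893458)
(W(1282) + t)*(4024538 - 3607566) = (√2*√(-1*1282) + 893458)*(4024538 - 3607566) = (√2*√(-1282) + 893458)*416972 = (√2*(I*√1282) + 893458)*416972 = (2*I*√641 + 893458)*416972 = (893458 + 2*I*√641)*416972 = 372546969176 + 833944*I*√641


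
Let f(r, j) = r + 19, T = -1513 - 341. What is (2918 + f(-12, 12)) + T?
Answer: 1071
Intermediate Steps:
T = -1854
f(r, j) = 19 + r
(2918 + f(-12, 12)) + T = (2918 + (19 - 12)) - 1854 = (2918 + 7) - 1854 = 2925 - 1854 = 1071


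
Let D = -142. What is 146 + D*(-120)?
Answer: 17186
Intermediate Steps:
146 + D*(-120) = 146 - 142*(-120) = 146 + 17040 = 17186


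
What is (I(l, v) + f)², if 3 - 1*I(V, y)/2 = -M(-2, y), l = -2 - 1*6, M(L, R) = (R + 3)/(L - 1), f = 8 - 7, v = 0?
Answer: 25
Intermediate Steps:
f = 1
M(L, R) = (3 + R)/(-1 + L)
l = -8 (l = -2 - 6 = -8)
I(V, y) = 4 - 2*y/3 (I(V, y) = 6 - (-2)*(3 + y)/(-1 - 2) = 6 - (-2)*(3 + y)/(-3) = 6 - (-2)*(-(3 + y)/3) = 6 - (-2)*(-1 - y/3) = 6 - 2*(1 + y/3) = 6 + (-2 - 2*y/3) = 4 - 2*y/3)
(I(l, v) + f)² = ((4 - ⅔*0) + 1)² = ((4 + 0) + 1)² = (4 + 1)² = 5² = 25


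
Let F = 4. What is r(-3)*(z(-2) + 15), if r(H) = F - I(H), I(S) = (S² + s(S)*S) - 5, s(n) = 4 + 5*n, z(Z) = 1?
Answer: -528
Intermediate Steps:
I(S) = -5 + S² + S*(4 + 5*S) (I(S) = (S² + (4 + 5*S)*S) - 5 = (S² + S*(4 + 5*S)) - 5 = -5 + S² + S*(4 + 5*S))
r(H) = 9 - 6*H² - 4*H (r(H) = 4 - (-5 + 4*H + 6*H²) = 4 + (5 - 6*H² - 4*H) = 9 - 6*H² - 4*H)
r(-3)*(z(-2) + 15) = (9 - 6*(-3)² - 4*(-3))*(1 + 15) = (9 - 6*9 + 12)*16 = (9 - 54 + 12)*16 = -33*16 = -528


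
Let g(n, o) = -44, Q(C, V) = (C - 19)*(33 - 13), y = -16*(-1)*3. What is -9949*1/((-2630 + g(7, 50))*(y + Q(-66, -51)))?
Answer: -9949/4417448 ≈ -0.0022522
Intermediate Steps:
y = 48 (y = 16*3 = 48)
Q(C, V) = -380 + 20*C (Q(C, V) = (-19 + C)*20 = -380 + 20*C)
-9949*1/((-2630 + g(7, 50))*(y + Q(-66, -51))) = -9949*1/((-2630 - 44)*(48 + (-380 + 20*(-66)))) = -9949*(-1/(2674*(48 + (-380 - 1320)))) = -9949*(-1/(2674*(48 - 1700))) = -9949/((-1652*(-2674))) = -9949/4417448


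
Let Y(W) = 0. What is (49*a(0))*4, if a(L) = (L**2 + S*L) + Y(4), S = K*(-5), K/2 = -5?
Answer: 0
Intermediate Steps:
K = -10 (K = 2*(-5) = -10)
S = 50 (S = -10*(-5) = 50)
a(L) = L**2 + 50*L (a(L) = (L**2 + 50*L) + 0 = L**2 + 50*L)
(49*a(0))*4 = (49*(0*(50 + 0)))*4 = (49*(0*50))*4 = (49*0)*4 = 0*4 = 0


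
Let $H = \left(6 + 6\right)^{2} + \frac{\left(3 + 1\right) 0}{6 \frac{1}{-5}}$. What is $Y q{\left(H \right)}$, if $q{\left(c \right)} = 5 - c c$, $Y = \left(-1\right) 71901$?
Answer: $1490579631$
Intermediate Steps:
$Y = -71901$
$H = 144$ ($H = 12^{2} + \frac{4 \cdot 0}{6 \left(- \frac{1}{5}\right)} = 144 + \frac{0}{- \frac{6}{5}} = 144 + 0 \left(- \frac{5}{6}\right) = 144 + 0 = 144$)
$q{\left(c \right)} = 5 - c^{2}$
$Y q{\left(H \right)} = - 71901 \left(5 - 144^{2}\right) = - 71901 \left(5 - 20736\right) = \left(-71901\right) \left(-20731\right) = 1490579631$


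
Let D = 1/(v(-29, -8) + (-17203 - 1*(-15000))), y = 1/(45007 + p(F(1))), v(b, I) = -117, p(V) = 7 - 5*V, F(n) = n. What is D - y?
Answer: -47329/104420880 ≈ -0.00045325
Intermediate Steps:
y = 1/45009 (y = 1/(45007 + (7 - 5*1)) = 1/(45007 + (7 - 5)) = 1/(45007 + 2) = 1/45009 ≈ 2.2218e-5)
D = -1/2320 (D = 1/(-117 + (-17203 - 1*(-15000))) = 1/(-117 + (-17203 + 15000)) = 1/(-117 - 2203) = 1/(-2320) = -1/2320 ≈ -0.00043103)
D - y = -1/2320 - 1*1/45009 = -1/2320 - 1/45009 = -47329/104420880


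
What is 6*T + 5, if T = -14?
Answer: -79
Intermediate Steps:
6*T + 5 = 6*(-14) + 5 = -84 + 5 = -79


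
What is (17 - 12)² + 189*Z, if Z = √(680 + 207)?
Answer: 25 + 189*√887 ≈ 5653.9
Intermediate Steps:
Z = √887 ≈ 29.783
(17 - 12)² + 189*Z = (17 - 12)² + 189*√887 = 5² + 189*√887 = 25 + 189*√887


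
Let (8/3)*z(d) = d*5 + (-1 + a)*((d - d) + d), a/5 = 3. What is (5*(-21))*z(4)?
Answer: -5985/2 ≈ -2992.5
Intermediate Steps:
a = 15 (a = 5*3 = 15)
z(d) = 57*d/8 (z(d) = 3*(d*5 + (-1 + 15)*((d - d) + d))/8 = 3*(5*d + 14*(0 + d))/8 = 3*(5*d + 14*d)/8 = 3*(19*d)/8 = 57*d/8)
(5*(-21))*z(4) = (5*(-21))*((57/8)*4) = -105*57/2 = -5985/2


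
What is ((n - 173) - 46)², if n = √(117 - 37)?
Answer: 48041 - 1752*√5 ≈ 44123.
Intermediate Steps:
n = 4*√5 (n = √80 = 4*√5 ≈ 8.9443)
((n - 173) - 46)² = ((4*√5 - 173) - 46)² = ((-173 + 4*√5) - 46)² = (-219 + 4*√5)²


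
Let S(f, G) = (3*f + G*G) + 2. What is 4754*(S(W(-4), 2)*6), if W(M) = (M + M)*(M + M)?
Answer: 5647752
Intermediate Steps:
W(M) = 4*M² (W(M) = (2*M)*(2*M) = 4*M²)
S(f, G) = 2 + G² + 3*f (S(f, G) = (3*f + G²) + 2 = (G² + 3*f) + 2 = 2 + G² + 3*f)
4754*(S(W(-4), 2)*6) = 4754*((2 + 2² + 3*(4*(-4)²))*6) = 4754*((2 + 4 + 3*(4*16))*6) = 4754*((2 + 4 + 3*64)*6) = 4754*((2 + 4 + 192)*6) = 4754*(198*6) = 4754*1188 = 5647752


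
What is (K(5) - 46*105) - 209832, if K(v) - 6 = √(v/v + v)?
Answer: -214656 + √6 ≈ -2.1465e+5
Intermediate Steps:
K(v) = 6 + √(1 + v) (K(v) = 6 + √(v/v + v) = 6 + √(1 + v))
(K(5) - 46*105) - 209832 = ((6 + √(1 + 5)) - 46*105) - 209832 = ((6 + √6) - 4830) - 209832 = (-4824 + √6) - 209832 = -214656 + √6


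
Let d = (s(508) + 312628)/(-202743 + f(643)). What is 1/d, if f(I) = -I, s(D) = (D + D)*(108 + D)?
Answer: -101693/469242 ≈ -0.21672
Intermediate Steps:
s(D) = 2*D*(108 + D) (s(D) = (2*D)*(108 + D) = 2*D*(108 + D))
d = -469242/101693 (d = (2*508*(108 + 508) + 312628)/(-202743 - 1*643) = (2*508*616 + 312628)/(-202743 - 643) = (625856 + 312628)/(-203386) = 938484*(-1/203386) = -469242/101693 ≈ -4.6143)
1/d = 1/(-469242/101693) = -101693/469242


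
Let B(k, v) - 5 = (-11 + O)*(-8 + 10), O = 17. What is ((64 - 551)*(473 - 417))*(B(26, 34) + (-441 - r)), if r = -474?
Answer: -1363600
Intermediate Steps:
B(k, v) = 17 (B(k, v) = 5 + (-11 + 17)*(-8 + 10) = 5 + 6*2 = 5 + 12 = 17)
((64 - 551)*(473 - 417))*(B(26, 34) + (-441 - r)) = ((64 - 551)*(473 - 417))*(17 + (-441 - 1*(-474))) = (-487*56)*(17 + (-441 + 474)) = -27272*(17 + 33) = -27272*50 = -1363600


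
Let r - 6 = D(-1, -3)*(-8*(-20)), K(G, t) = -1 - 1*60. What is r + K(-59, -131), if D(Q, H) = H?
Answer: -535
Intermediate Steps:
K(G, t) = -61 (K(G, t) = -1 - 60 = -61)
r = -474 (r = 6 - (-24)*(-20) = 6 - 3*160 = 6 - 480 = -474)
r + K(-59, -131) = -474 - 61 = -535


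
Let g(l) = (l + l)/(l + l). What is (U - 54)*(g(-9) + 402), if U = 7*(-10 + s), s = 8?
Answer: -27404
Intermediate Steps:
g(l) = 1 (g(l) = (2*l)/((2*l)) = (2*l)*(1/(2*l)) = 1)
U = -14 (U = 7*(-10 + 8) = 7*(-2) = -14)
(U - 54)*(g(-9) + 402) = (-14 - 54)*(1 + 402) = -68*403 = -27404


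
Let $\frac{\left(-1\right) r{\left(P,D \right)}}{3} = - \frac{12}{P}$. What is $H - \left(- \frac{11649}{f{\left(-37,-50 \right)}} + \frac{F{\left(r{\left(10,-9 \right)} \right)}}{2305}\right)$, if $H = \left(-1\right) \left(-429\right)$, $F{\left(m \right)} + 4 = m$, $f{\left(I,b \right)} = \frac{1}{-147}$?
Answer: $- \frac{19730500348}{11525} \approx -1.712 \cdot 10^{6}$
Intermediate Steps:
$r{\left(P,D \right)} = \frac{36}{P}$ ($r{\left(P,D \right)} = - 3 \left(- \frac{12}{P}\right) = \frac{36}{P}$)
$f{\left(I,b \right)} = - \frac{1}{147}$
$F{\left(m \right)} = -4 + m$
$H = 429$
$H - \left(- \frac{11649}{f{\left(-37,-50 \right)}} + \frac{F{\left(r{\left(10,-9 \right)} \right)}}{2305}\right) = 429 - \left(- \frac{11649}{- \frac{1}{147}} + \frac{-4 + \frac{36}{10}}{2305}\right) = 429 - \left(\left(-11649\right) \left(-147\right) + \left(-4 + 36 \cdot \frac{1}{10}\right) \frac{1}{2305}\right) = 429 - \left(1712403 + \left(-4 + \frac{18}{5}\right) \frac{1}{2305}\right) = 429 - \left(1712403 - \frac{2}{11525}\right) = 429 - \frac{19735444573}{11525} = - \frac{19730500348}{11525}$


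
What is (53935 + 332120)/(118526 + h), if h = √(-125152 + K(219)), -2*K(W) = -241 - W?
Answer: 2542086385/780474311 - 42895*I*√124922/1560948622 ≈ 3.2571 - 0.0097127*I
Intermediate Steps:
K(W) = 241/2 + W/2 (K(W) = -(-241 - W)/2 = 241/2 + W/2)
h = I*√124922 (h = √(-125152 + (241/2 + (½)*219)) = √(-125152 + (241/2 + 219/2)) = √(-125152 + 230) = √(-124922) = I*√124922 ≈ 353.44*I)
(53935 + 332120)/(118526 + h) = (53935 + 332120)/(118526 + I*√124922) = 386055/(118526 + I*√124922)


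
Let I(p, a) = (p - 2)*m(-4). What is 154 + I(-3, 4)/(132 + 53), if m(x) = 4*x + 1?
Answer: 5713/37 ≈ 154.41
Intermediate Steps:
m(x) = 1 + 4*x
I(p, a) = 30 - 15*p (I(p, a) = (p - 2)*(1 + 4*(-4)) = (-2 + p)*(1 - 16) = (-2 + p)*(-15) = 30 - 15*p)
154 + I(-3, 4)/(132 + 53) = 154 + (30 - 15*(-3))/(132 + 53) = 154 + (30 + 45)/185 = 154 + (1/185)*75 = 154 + 15/37 = 5713/37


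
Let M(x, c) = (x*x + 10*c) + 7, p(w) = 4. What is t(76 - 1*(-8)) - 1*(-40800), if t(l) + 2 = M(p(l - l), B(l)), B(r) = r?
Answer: 41661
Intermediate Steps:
M(x, c) = 7 + x² + 10*c (M(x, c) = (x² + 10*c) + 7 = 7 + x² + 10*c)
t(l) = 21 + 10*l (t(l) = -2 + (7 + 4² + 10*l) = -2 + (7 + 16 + 10*l) = -2 + (23 + 10*l) = 21 + 10*l)
t(76 - 1*(-8)) - 1*(-40800) = (21 + 10*(76 - 1*(-8))) - 1*(-40800) = (21 + 10*(76 + 8)) + 40800 = (21 + 10*84) + 40800 = (21 + 840) + 40800 = 861 + 40800 = 41661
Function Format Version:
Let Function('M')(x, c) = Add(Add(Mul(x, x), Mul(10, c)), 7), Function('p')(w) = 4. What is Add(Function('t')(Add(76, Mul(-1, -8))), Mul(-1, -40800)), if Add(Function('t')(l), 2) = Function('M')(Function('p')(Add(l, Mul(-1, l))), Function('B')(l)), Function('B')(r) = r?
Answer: 41661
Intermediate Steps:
Function('M')(x, c) = Add(7, Pow(x, 2), Mul(10, c)) (Function('M')(x, c) = Add(Add(Pow(x, 2), Mul(10, c)), 7) = Add(7, Pow(x, 2), Mul(10, c)))
Function('t')(l) = Add(21, Mul(10, l)) (Function('t')(l) = Add(-2, Add(7, Pow(4, 2), Mul(10, l))) = Add(-2, Add(7, 16, Mul(10, l))) = Add(-2, Add(23, Mul(10, l))) = Add(21, Mul(10, l)))
Add(Function('t')(Add(76, Mul(-1, -8))), Mul(-1, -40800)) = Add(Add(21, Mul(10, Add(76, Mul(-1, -8)))), Mul(-1, -40800)) = Add(Add(21, Mul(10, Add(76, 8))), 40800) = Add(Add(21, Mul(10, 84)), 40800) = Add(Add(21, 840), 40800) = Add(861, 40800) = 41661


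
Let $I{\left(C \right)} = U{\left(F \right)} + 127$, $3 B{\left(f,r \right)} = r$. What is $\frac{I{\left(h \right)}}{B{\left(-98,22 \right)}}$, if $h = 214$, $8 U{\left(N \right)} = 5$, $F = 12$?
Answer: $\frac{3063}{176} \approx 17.403$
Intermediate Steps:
$U{\left(N \right)} = \frac{5}{8}$ ($U{\left(N \right)} = \frac{1}{8} \cdot 5 = \frac{5}{8}$)
$B{\left(f,r \right)} = \frac{r}{3}$
$I{\left(C \right)} = \frac{1021}{8}$ ($I{\left(C \right)} = \frac{5}{8} + 127 = \frac{1021}{8}$)
$\frac{I{\left(h \right)}}{B{\left(-98,22 \right)}} = \frac{1021}{8 \cdot \frac{1}{3} \cdot 22} = \frac{1021}{8 \cdot \frac{22}{3}} = \frac{1021}{8} \cdot \frac{3}{22} = \frac{3063}{176}$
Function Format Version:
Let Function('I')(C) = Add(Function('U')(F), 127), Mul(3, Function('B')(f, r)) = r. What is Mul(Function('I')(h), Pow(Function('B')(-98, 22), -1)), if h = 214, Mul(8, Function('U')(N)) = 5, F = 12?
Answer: Rational(3063, 176) ≈ 17.403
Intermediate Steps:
Function('U')(N) = Rational(5, 8) (Function('U')(N) = Mul(Rational(1, 8), 5) = Rational(5, 8))
Function('B')(f, r) = Mul(Rational(1, 3), r)
Function('I')(C) = Rational(1021, 8) (Function('I')(C) = Add(Rational(5, 8), 127) = Rational(1021, 8))
Mul(Function('I')(h), Pow(Function('B')(-98, 22), -1)) = Mul(Rational(1021, 8), Pow(Mul(Rational(1, 3), 22), -1)) = Mul(Rational(1021, 8), Pow(Rational(22, 3), -1)) = Mul(Rational(1021, 8), Rational(3, 22)) = Rational(3063, 176)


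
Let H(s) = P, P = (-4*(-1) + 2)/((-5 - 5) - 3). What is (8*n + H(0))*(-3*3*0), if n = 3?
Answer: 0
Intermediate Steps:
P = -6/13 (P = (4 + 2)/(-10 - 3) = 6/(-13) = 6*(-1/13) = -6/13 ≈ -0.46154)
H(s) = -6/13
(8*n + H(0))*(-3*3*0) = (8*3 - 6/13)*(-3*3*0) = (24 - 6/13)*(-9*0) = (306/13)*0 = 0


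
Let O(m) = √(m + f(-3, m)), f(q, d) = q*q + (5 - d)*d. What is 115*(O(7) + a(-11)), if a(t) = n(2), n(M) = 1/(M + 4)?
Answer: 115/6 + 115*√2 ≈ 181.80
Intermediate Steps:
n(M) = 1/(4 + M)
f(q, d) = q² + d*(5 - d)
a(t) = ⅙ (a(t) = 1/(4 + 2) = 1/6 = ⅙)
O(m) = √(9 - m² + 6*m) (O(m) = √(m + ((-3)² - m² + 5*m)) = √(m + (9 - m² + 5*m)) = √(9 - m² + 6*m))
115*(O(7) + a(-11)) = 115*(√(9 - 1*7² + 6*7) + ⅙) = 115*(√(9 - 1*49 + 42) + ⅙) = 115*(√(9 - 49 + 42) + ⅙) = 115*(√2 + ⅙) = 115*(⅙ + √2) = 115/6 + 115*√2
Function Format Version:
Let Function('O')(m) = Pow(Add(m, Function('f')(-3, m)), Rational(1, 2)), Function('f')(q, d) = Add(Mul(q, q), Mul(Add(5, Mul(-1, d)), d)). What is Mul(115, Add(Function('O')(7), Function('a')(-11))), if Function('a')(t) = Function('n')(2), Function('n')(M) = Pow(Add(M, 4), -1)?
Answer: Add(Rational(115, 6), Mul(115, Pow(2, Rational(1, 2)))) ≈ 181.80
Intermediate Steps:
Function('n')(M) = Pow(Add(4, M), -1)
Function('f')(q, d) = Add(Pow(q, 2), Mul(d, Add(5, Mul(-1, d))))
Function('a')(t) = Rational(1, 6) (Function('a')(t) = Pow(Add(4, 2), -1) = Pow(6, -1) = Rational(1, 6))
Function('O')(m) = Pow(Add(9, Mul(-1, Pow(m, 2)), Mul(6, m)), Rational(1, 2)) (Function('O')(m) = Pow(Add(m, Add(Pow(-3, 2), Mul(-1, Pow(m, 2)), Mul(5, m))), Rational(1, 2)) = Pow(Add(m, Add(9, Mul(-1, Pow(m, 2)), Mul(5, m))), Rational(1, 2)) = Pow(Add(9, Mul(-1, Pow(m, 2)), Mul(6, m)), Rational(1, 2)))
Mul(115, Add(Function('O')(7), Function('a')(-11))) = Mul(115, Add(Pow(Add(9, Mul(-1, Pow(7, 2)), Mul(6, 7)), Rational(1, 2)), Rational(1, 6))) = Mul(115, Add(Pow(Add(9, Mul(-1, 49), 42), Rational(1, 2)), Rational(1, 6))) = Mul(115, Add(Pow(Add(9, -49, 42), Rational(1, 2)), Rational(1, 6))) = Mul(115, Add(Pow(2, Rational(1, 2)), Rational(1, 6))) = Mul(115, Add(Rational(1, 6), Pow(2, Rational(1, 2)))) = Add(Rational(115, 6), Mul(115, Pow(2, Rational(1, 2))))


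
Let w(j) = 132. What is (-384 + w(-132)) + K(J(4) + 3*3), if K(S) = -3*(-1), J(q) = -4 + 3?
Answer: -249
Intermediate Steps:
J(q) = -1
K(S) = 3
(-384 + w(-132)) + K(J(4) + 3*3) = (-384 + 132) + 3 = -252 + 3 = -249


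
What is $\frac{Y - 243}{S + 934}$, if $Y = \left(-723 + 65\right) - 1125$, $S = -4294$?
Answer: $\frac{1013}{1680} \approx 0.60298$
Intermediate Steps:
$Y = -1783$ ($Y = -658 - 1125 = -1783$)
$\frac{Y - 243}{S + 934} = \frac{-1783 - 243}{-4294 + 934} = - \frac{2026}{-3360} = \left(-2026\right) \left(- \frac{1}{3360}\right) = \frac{1013}{1680}$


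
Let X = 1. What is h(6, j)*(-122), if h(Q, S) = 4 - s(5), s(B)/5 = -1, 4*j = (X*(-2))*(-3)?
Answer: -1098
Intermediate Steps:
j = 3/2 (j = ((1*(-2))*(-3))/4 = (-2*(-3))/4 = (¼)*6 = 3/2 ≈ 1.5000)
s(B) = -5 (s(B) = 5*(-1) = -5)
h(Q, S) = 9 (h(Q, S) = 4 - 1*(-5) = 4 + 5 = 9)
h(6, j)*(-122) = 9*(-122) = -1098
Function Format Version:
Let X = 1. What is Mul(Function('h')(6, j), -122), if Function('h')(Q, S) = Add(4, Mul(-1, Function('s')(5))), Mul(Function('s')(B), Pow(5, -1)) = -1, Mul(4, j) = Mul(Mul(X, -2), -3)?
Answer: -1098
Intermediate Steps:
j = Rational(3, 2) (j = Mul(Rational(1, 4), Mul(Mul(1, -2), -3)) = Mul(Rational(1, 4), Mul(-2, -3)) = Mul(Rational(1, 4), 6) = Rational(3, 2) ≈ 1.5000)
Function('s')(B) = -5 (Function('s')(B) = Mul(5, -1) = -5)
Function('h')(Q, S) = 9 (Function('h')(Q, S) = Add(4, Mul(-1, -5)) = Add(4, 5) = 9)
Mul(Function('h')(6, j), -122) = Mul(9, -122) = -1098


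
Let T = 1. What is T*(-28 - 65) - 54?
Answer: -147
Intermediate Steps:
T*(-28 - 65) - 54 = 1*(-28 - 65) - 54 = 1*(-93) - 54 = -93 - 54 = -147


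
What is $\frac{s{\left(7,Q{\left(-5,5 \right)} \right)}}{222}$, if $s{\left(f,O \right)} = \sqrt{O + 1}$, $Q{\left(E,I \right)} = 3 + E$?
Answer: $\frac{i}{222} \approx 0.0045045 i$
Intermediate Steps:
$s{\left(f,O \right)} = \sqrt{1 + O}$
$\frac{s{\left(7,Q{\left(-5,5 \right)} \right)}}{222} = \frac{\sqrt{1 + \left(3 - 5\right)}}{222} = \sqrt{1 - 2} \cdot \frac{1}{222} = \sqrt{-1} \cdot \frac{1}{222} = i \frac{1}{222} = \frac{i}{222}$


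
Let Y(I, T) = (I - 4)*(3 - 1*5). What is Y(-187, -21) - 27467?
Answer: -27085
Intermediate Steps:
Y(I, T) = 8 - 2*I (Y(I, T) = (-4 + I)*(3 - 5) = (-4 + I)*(-2) = 8 - 2*I)
Y(-187, -21) - 27467 = (8 - 2*(-187)) - 27467 = (8 + 374) - 27467 = 382 - 27467 = -27085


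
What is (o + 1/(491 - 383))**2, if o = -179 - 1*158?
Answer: 1324596025/11664 ≈ 1.1356e+5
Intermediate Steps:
o = -337 (o = -179 - 158 = -337)
(o + 1/(491 - 383))**2 = (-337 + 1/(491 - 383))**2 = (-337 + 1/108)**2 = (-36395/108)**2 = 1324596025/11664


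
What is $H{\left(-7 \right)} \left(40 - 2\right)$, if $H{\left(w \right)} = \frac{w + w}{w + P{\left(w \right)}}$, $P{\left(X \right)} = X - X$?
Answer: $76$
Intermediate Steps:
$P{\left(X \right)} = 0$
$H{\left(w \right)} = 2$ ($H{\left(w \right)} = \frac{w + w}{w + 0} = \frac{2 w}{w} = 2$)
$H{\left(-7 \right)} \left(40 - 2\right) = 2 \left(40 - 2\right) = 2 \cdot 38 = 76$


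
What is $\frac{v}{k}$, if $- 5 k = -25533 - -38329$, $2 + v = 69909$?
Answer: $- \frac{349535}{12796} \approx -27.316$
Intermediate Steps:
$v = 69907$ ($v = -2 + 69909 = 69907$)
$k = - \frac{12796}{5}$ ($k = - \frac{-25533 - -38329}{5} = - \frac{-25533 + 38329}{5} = \left(- \frac{1}{5}\right) 12796 = - \frac{12796}{5} \approx -2559.2$)
$\frac{v}{k} = \frac{69907}{- \frac{12796}{5}} = 69907 \left(- \frac{5}{12796}\right) = - \frac{349535}{12796}$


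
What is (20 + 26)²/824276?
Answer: 529/206069 ≈ 0.0025671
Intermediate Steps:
(20 + 26)²/824276 = 46²*(1/824276) = 2116*(1/824276) = 529/206069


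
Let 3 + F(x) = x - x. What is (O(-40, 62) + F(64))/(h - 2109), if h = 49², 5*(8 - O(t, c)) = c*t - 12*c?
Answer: 3249/1460 ≈ 2.2253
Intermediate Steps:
F(x) = -3 (F(x) = -3 + (x - x) = -3 + 0 = -3)
O(t, c) = 8 + 12*c/5 - c*t/5 (O(t, c) = 8 - (c*t - 12*c)/5 = 8 - (-12*c + c*t)/5 = 8 + (12*c/5 - c*t/5) = 8 + 12*c/5 - c*t/5)
h = 2401
(O(-40, 62) + F(64))/(h - 2109) = ((8 + (12/5)*62 - ⅕*62*(-40)) - 3)/(2401 - 2109) = ((8 + 744/5 + 496) - 3)/292 = (3264/5 - 3)*(1/292) = (3249/5)*(1/292) = 3249/1460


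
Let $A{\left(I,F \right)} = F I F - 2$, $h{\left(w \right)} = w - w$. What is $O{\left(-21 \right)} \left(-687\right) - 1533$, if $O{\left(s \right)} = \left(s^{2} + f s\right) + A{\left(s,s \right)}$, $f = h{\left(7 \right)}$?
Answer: $6059181$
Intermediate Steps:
$h{\left(w \right)} = 0$
$A{\left(I,F \right)} = -2 + I F^{2}$ ($A{\left(I,F \right)} = I F^{2} - 2 = -2 + I F^{2}$)
$f = 0$
$O{\left(s \right)} = -2 + s^{2} + s^{3}$ ($O{\left(s \right)} = \left(s^{2} + 0 s\right) + \left(-2 + s s^{2}\right) = \left(s^{2} + 0\right) + \left(-2 + s^{3}\right) = s^{2} + \left(-2 + s^{3}\right) = -2 + s^{2} + s^{3}$)
$O{\left(-21 \right)} \left(-687\right) - 1533 = \left(-2 + \left(-21\right)^{2} + \left(-21\right)^{3}\right) \left(-687\right) - 1533 = \left(-2 + 441 - 9261\right) \left(-687\right) - 1533 = \left(-8822\right) \left(-687\right) - 1533 = 6060714 - 1533 = 6059181$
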